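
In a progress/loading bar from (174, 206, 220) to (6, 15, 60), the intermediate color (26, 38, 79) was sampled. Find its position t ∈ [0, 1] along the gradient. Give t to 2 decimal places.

0.88

Invert the lerp on the G channel (largest span, 191): t = (38 − 206) / (15 − 206) = -168/-191 = 0.87958.
Check on R: (26 − 174)/(6 − 174) = 0.881 ✓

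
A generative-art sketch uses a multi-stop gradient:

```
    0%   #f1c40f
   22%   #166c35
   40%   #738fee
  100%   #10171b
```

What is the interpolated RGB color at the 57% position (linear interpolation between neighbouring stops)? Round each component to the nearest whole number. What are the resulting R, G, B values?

(87, 109, 178)

57% lies between the 40% and 100% stops, so the local fraction is t = (57 − 40)/(100 − 40) = 17/60 ≈ 0.2833.
#738fee → (115, 143, 238); #10171b → (16, 23, 27).
R = 115 + 0.2833 × (16 − 115) = 86.953 → 87
G = 143 + 0.2833 × (23 − 143) = 109.004 → 109
B = 238 + 0.2833 × (27 − 238) = 178.224 → 178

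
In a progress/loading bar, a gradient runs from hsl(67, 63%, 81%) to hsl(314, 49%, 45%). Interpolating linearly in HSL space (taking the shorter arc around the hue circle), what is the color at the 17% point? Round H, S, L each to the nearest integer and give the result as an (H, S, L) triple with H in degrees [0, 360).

Hue: 314 − 67 = 247°, but |247| > 180 so the shorter arc goes the other way: Δh = 247 − 360 = -113°.
H = 67 + 0.17 × (-113) = 47.79 → 48°
S = 63 + 0.17 × (49 − 63) = 60.62 → 61%
L = 81 + 0.17 × (45 − 81) = 74.88 → 75%

(48, 61, 75)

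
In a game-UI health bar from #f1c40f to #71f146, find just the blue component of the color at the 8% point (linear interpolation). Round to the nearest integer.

B₁ = 15 (from #f1c40f), B₂ = 70 (from #71f146).
B = 15 + 0.08 × (70 − 15) = 19.4 → 19

19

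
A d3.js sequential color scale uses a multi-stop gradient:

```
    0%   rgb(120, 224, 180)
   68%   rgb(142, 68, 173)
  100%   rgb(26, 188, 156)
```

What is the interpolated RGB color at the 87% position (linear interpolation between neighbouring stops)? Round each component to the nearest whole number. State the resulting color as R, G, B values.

87% lies between the 68% and 100% stops, so the local fraction is t = (87 − 68)/(100 − 68) = 19/32 ≈ 0.5938.
R = 142 + 0.5938 × (26 − 142) = 73.119 → 73
G = 68 + 0.5938 × (188 − 68) = 139.256 → 139
B = 173 + 0.5938 × (156 − 173) = 162.905 → 163

(73, 139, 163)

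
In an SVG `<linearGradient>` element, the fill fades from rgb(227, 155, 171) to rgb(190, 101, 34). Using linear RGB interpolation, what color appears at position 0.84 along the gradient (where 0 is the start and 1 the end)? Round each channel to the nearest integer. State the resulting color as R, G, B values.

R = 227 + 0.84 × (190 − 227) = 227 + 0.84 × -37 = 195.92 → 196
G = 155 + 0.84 × (101 − 155) = 155 + 0.84 × -54 = 109.64 → 110
B = 171 + 0.84 × (34 − 171) = 171 + 0.84 × -137 = 55.92 → 56

(196, 110, 56)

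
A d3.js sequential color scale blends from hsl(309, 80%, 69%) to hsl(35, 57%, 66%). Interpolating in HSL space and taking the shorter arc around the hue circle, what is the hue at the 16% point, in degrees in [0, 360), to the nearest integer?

Hue: 35 − 309 = -274°, but |-274| > 180 so the shorter arc goes the other way: Δh = -274 + 360 = 86°.
H = 309 + 0.16 × (86) = 322.76 → 323°

323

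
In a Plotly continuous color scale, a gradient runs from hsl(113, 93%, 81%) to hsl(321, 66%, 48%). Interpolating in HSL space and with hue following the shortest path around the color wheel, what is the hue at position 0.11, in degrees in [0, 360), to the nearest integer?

96

Hue: 321 − 113 = 208°, but |208| > 180 so the shorter arc goes the other way: Δh = 208 − 360 = -152°.
H = 113 + 0.11 × (-152) = 96.28 → 96°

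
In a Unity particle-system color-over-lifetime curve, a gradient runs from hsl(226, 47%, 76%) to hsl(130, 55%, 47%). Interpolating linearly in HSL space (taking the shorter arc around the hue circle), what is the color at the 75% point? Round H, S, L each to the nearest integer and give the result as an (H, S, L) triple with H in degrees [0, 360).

(154, 53, 54)

Hue arc: Δh = 130 − 226 = -96° (|Δh| ≤ 180, already the shorter path).
H = 226 + 0.75 × (-96) = 154 → 154°
S = 47 + 0.75 × (55 − 47) = 53 → 53%
L = 76 + 0.75 × (47 − 76) = 54.25 → 54%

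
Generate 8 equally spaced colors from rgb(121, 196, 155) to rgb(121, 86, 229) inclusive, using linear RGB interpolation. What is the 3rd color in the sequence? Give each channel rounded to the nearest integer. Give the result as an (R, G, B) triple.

With 8 swatches and endpoints inclusive, swatch 3 sits at t = (3 − 1)/(8 − 1) = 2/7 ≈ 0.2857.
R = 121 + 0.2857 × (121 − 121) = 121 → 121
G = 196 + 0.2857 × (86 − 196) = 164.573 → 165
B = 155 + 0.2857 × (229 − 155) = 176.142 → 176

(121, 165, 176)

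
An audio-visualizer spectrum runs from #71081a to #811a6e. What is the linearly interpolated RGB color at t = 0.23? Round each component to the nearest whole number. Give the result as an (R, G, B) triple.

#71081a → (113, 8, 26); #811a6e → (129, 26, 110).
R = 113 + 0.23 × (129 − 113) = 113 + 0.23 × 16 = 116.68 → 117
G = 8 + 0.23 × (26 − 8) = 8 + 0.23 × 18 = 12.14 → 12
B = 26 + 0.23 × (110 − 26) = 26 + 0.23 × 84 = 45.32 → 45

(117, 12, 45)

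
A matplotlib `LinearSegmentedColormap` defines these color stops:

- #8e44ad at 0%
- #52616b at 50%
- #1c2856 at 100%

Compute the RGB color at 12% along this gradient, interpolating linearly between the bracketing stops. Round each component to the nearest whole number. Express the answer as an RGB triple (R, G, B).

(128, 75, 157)

12% lies between the 0% and 50% stops, so the local fraction is t = (12 − 0)/(50 − 0) = 12/50 ≈ 0.24.
#8e44ad → (142, 68, 173); #52616b → (82, 97, 107).
R = 142 + 0.24 × (82 − 142) = 127.6 → 128
G = 68 + 0.24 × (97 − 68) = 74.96 → 75
B = 173 + 0.24 × (107 − 173) = 157.16 → 157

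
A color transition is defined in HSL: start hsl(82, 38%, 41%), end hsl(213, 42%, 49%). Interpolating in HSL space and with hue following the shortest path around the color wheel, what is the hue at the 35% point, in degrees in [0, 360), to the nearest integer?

Hue arc: Δh = 213 − 82 = 131° (|Δh| ≤ 180, already the shorter path).
H = 82 + 0.35 × (131) = 127.85 → 128°

128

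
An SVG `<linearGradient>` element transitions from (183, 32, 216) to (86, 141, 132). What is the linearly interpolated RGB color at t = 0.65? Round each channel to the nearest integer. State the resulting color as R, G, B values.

(120, 103, 161)

R = 183 + 0.65 × (86 − 183) = 183 + 0.65 × -97 = 119.95 → 120
G = 32 + 0.65 × (141 − 32) = 32 + 0.65 × 109 = 102.85 → 103
B = 216 + 0.65 × (132 − 216) = 216 + 0.65 × -84 = 161.4 → 161
So the blended color is (120, 103, 161), about #7867a1.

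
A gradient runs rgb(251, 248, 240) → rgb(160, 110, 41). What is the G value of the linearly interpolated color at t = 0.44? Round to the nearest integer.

187

G = 248 + 0.44 × (110 − 248) = 187.28 → 187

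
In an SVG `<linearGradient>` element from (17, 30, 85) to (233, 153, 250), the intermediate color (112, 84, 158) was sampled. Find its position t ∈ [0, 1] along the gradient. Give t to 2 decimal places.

Invert the lerp on the R channel (largest span, 216): t = (112 − 17) / (233 − 17) = 95/216 = 0.43981.
Check on G: (84 − 30)/(153 − 30) = 0.439 ✓

0.44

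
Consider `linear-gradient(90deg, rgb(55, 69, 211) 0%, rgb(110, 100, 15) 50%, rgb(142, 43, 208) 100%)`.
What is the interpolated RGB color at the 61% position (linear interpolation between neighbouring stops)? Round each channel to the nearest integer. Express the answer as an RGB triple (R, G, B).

(117, 87, 57)

61% lies between the 50% and 100% stops, so the local fraction is t = (61 − 50)/(100 − 50) = 11/50 ≈ 0.22.
R = 110 + 0.22 × (142 − 110) = 117.04 → 117
G = 100 + 0.22 × (43 − 100) = 87.46 → 87
B = 15 + 0.22 × (208 − 15) = 57.46 → 57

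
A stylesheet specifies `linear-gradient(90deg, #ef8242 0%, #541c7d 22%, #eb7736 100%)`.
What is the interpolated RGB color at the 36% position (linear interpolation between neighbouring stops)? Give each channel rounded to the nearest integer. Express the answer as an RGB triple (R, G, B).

36% lies between the 22% and 100% stops, so the local fraction is t = (36 − 22)/(100 − 22) = 14/78 ≈ 0.1795.
#541c7d → (84, 28, 125); #eb7736 → (235, 119, 54).
R = 84 + 0.1795 × (235 − 84) = 111.105 → 111
G = 28 + 0.1795 × (119 − 28) = 44.334 → 44
B = 125 + 0.1795 × (54 − 125) = 112.255 → 112

(111, 44, 112)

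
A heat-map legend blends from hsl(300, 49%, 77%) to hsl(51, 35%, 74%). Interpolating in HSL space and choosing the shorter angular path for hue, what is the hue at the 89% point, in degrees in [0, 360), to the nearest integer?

39

Hue: 51 − 300 = -249°, but |-249| > 180 so the shorter arc goes the other way: Δh = -249 + 360 = 111°.
H = 300 + 0.89 × (111) = 398.79 → 399 → 399 mod 360 = 39°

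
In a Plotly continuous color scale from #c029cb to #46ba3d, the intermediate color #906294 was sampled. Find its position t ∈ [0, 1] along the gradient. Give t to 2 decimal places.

Invert the lerp on the G channel (largest span, 145): t = (98 − 41) / (186 − 41) = 57/145 = 0.3931.
Check on R: (144 − 192)/(70 − 192) = 0.3934 ✓

0.39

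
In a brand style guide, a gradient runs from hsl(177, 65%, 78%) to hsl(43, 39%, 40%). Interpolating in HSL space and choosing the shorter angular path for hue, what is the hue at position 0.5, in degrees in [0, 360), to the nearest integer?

110

Hue arc: Δh = 43 − 177 = -134° (|Δh| ≤ 180, already the shorter path).
H = 177 + 0.5 × (-134) = 110 → 110°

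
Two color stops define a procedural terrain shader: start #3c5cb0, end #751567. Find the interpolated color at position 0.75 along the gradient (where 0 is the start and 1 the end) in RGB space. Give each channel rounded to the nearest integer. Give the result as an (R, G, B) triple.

#3c5cb0 → (60, 92, 176); #751567 → (117, 21, 103).
R = 60 + 0.75 × (117 − 60) = 60 + 0.75 × 57 = 102.75 → 103
G = 92 + 0.75 × (21 − 92) = 92 + 0.75 × -71 = 38.75 → 39
B = 176 + 0.75 × (103 − 176) = 176 + 0.75 × -73 = 121.25 → 121

(103, 39, 121)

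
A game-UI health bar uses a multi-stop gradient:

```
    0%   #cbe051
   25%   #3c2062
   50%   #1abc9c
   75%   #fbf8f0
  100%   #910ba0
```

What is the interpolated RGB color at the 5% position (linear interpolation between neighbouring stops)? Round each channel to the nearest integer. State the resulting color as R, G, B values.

5% lies between the 0% and 25% stops, so the local fraction is t = (5 − 0)/(25 − 0) = 5/25 ≈ 0.2.
#cbe051 → (203, 224, 81); #3c2062 → (60, 32, 98).
R = 203 + 0.2 × (60 − 203) = 174.4 → 174
G = 224 + 0.2 × (32 − 224) = 185.6 → 186
B = 81 + 0.2 × (98 − 81) = 84.4 → 84

(174, 186, 84)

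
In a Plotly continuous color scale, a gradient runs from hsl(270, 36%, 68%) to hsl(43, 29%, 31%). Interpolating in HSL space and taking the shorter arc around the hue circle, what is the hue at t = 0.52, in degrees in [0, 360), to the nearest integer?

339

Hue: 43 − 270 = -227°, but |-227| > 180 so the shorter arc goes the other way: Δh = -227 + 360 = 133°.
H = 270 + 0.52 × (133) = 339.16 → 339°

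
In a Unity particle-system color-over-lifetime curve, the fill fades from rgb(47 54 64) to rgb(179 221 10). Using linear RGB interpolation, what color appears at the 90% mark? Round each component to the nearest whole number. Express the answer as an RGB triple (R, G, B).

(166, 204, 15)

90% corresponds to t = 0.9.
R = 47 + 0.9 × (179 − 47) = 47 + 0.9 × 132 = 165.8 → 166
G = 54 + 0.9 × (221 − 54) = 54 + 0.9 × 167 = 204.3 → 204
B = 64 + 0.9 × (10 − 64) = 64 + 0.9 × -54 = 15.4 → 15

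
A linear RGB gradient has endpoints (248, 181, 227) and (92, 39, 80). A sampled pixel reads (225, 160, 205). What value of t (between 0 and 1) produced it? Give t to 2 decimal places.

Invert the lerp on the R channel (largest span, 156): t = (225 − 248) / (92 − 248) = -23/-156 = 0.14744.
Check on G: (160 − 181)/(39 − 181) = 0.1479 ✓

0.15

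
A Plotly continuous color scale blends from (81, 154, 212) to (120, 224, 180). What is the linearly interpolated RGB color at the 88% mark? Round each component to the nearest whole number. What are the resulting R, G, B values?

88% corresponds to t = 0.88.
R = 81 + 0.88 × (120 − 81) = 81 + 0.88 × 39 = 115.32 → 115
G = 154 + 0.88 × (224 − 154) = 154 + 0.88 × 70 = 215.6 → 216
B = 212 + 0.88 × (180 − 212) = 212 + 0.88 × -32 = 183.84 → 184

(115, 216, 184)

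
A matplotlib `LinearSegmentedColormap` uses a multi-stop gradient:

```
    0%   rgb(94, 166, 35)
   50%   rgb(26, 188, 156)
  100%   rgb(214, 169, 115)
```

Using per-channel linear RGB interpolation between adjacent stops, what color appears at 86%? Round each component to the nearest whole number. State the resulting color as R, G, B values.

(161, 174, 126)

86% lies between the 50% and 100% stops, so the local fraction is t = (86 − 50)/(100 − 50) = 36/50 ≈ 0.72.
R = 26 + 0.72 × (214 − 26) = 161.36 → 161
G = 188 + 0.72 × (169 − 188) = 174.32 → 174
B = 156 + 0.72 × (115 − 156) = 126.48 → 126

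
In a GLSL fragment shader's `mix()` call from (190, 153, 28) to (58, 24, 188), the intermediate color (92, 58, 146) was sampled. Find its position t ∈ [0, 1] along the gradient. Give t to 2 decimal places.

Invert the lerp on the B channel (largest span, 160): t = (146 − 28) / (188 − 28) = 118/160 = 0.7375.
Check on R: (92 − 190)/(58 − 190) = 0.7424 ✓

0.74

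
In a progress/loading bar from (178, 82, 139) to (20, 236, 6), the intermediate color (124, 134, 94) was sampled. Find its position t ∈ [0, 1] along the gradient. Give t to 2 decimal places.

0.34

Invert the lerp on the R channel (largest span, 158): t = (124 − 178) / (20 − 178) = -54/-158 = 0.34177.
Check on G: (134 − 82)/(236 − 82) = 0.3377 ✓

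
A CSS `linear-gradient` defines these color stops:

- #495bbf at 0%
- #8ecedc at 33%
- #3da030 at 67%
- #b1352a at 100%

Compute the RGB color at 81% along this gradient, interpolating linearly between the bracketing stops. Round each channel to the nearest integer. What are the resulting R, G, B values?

(110, 115, 45)

81% lies between the 67% and 100% stops, so the local fraction is t = (81 − 67)/(100 − 67) = 14/33 ≈ 0.4242.
#3da030 → (61, 160, 48); #b1352a → (177, 53, 42).
R = 61 + 0.4242 × (177 − 61) = 110.207 → 110
G = 160 + 0.4242 × (53 − 160) = 114.611 → 115
B = 48 + 0.4242 × (42 − 48) = 45.455 → 45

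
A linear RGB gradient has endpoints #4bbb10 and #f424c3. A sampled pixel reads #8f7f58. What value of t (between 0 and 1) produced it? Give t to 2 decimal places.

Invert the lerp on the B channel (largest span, 179): t = (88 − 16) / (195 − 16) = 72/179 = 0.40223.
Check on R: (143 − 75)/(244 − 75) = 0.4024 ✓

0.40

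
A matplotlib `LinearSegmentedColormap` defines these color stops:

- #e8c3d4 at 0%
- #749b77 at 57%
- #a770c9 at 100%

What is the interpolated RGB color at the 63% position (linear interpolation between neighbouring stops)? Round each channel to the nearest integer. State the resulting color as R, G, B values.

(123, 149, 130)

63% lies between the 57% and 100% stops, so the local fraction is t = (63 − 57)/(100 − 57) = 6/43 ≈ 0.1395.
#749b77 → (116, 155, 119); #a770c9 → (167, 112, 201).
R = 116 + 0.1395 × (167 − 116) = 123.115 → 123
G = 155 + 0.1395 × (112 − 155) = 149.001 → 149
B = 119 + 0.1395 × (201 − 119) = 130.439 → 130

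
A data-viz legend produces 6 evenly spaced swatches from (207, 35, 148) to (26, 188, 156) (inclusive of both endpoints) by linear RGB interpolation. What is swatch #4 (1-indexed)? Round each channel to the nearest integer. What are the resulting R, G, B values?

(98, 127, 153)

With 6 swatches and endpoints inclusive, swatch 4 sits at t = (4 − 1)/(6 − 1) = 3/5 ≈ 0.6.
R = 207 + 0.6 × (26 − 207) = 98.4 → 98
G = 35 + 0.6 × (188 − 35) = 126.8 → 127
B = 148 + 0.6 × (156 − 148) = 152.8 → 153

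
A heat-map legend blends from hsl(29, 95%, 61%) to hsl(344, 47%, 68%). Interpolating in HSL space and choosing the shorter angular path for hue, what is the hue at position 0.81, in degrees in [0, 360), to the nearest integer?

353

Hue: 344 − 29 = 315°, but |315| > 180 so the shorter arc goes the other way: Δh = 315 − 360 = -45°.
H = 29 + 0.81 × (-45) = -7.45 → -7 → -7 mod 360 = 353°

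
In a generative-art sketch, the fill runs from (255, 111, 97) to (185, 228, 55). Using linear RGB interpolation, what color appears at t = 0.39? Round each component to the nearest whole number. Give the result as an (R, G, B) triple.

R = 255 + 0.39 × (185 − 255) = 255 + 0.39 × -70 = 227.7 → 228
G = 111 + 0.39 × (228 − 111) = 111 + 0.39 × 117 = 156.63 → 157
B = 97 + 0.39 × (55 − 97) = 97 + 0.39 × -42 = 80.62 → 81
So the blended color is (228, 157, 81), about #e49d51.

(228, 157, 81)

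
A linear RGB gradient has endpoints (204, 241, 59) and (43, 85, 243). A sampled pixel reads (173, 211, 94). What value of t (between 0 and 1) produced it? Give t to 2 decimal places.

Invert the lerp on the B channel (largest span, 184): t = (94 − 59) / (243 − 59) = 35/184 = 0.19022.
Check on R: (173 − 204)/(43 − 204) = 0.1925 ✓

0.19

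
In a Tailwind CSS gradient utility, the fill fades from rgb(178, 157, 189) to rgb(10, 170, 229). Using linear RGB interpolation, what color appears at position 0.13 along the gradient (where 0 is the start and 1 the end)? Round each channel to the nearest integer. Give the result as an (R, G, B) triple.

(156, 159, 194)

R = 178 + 0.13 × (10 − 178) = 178 + 0.13 × -168 = 156.16 → 156
G = 157 + 0.13 × (170 − 157) = 157 + 0.13 × 13 = 158.69 → 159
B = 189 + 0.13 × (229 − 189) = 189 + 0.13 × 40 = 194.2 → 194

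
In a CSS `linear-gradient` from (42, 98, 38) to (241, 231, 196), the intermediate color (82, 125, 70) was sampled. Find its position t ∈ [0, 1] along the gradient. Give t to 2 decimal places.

0.20

Invert the lerp on the R channel (largest span, 199): t = (82 − 42) / (241 − 42) = 40/199 = 0.20101.
Check on G: (125 − 98)/(231 − 98) = 0.203 ✓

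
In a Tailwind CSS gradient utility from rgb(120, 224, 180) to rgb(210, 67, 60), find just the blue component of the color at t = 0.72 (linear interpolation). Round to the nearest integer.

94

B = 180 + 0.72 × (60 − 180) = 93.6 → 94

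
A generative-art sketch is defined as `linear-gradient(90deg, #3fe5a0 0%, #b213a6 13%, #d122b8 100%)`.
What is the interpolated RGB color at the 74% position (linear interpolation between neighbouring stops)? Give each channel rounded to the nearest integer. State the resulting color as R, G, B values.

(200, 30, 179)

74% lies between the 13% and 100% stops, so the local fraction is t = (74 − 13)/(100 − 13) = 61/87 ≈ 0.7011.
#b213a6 → (178, 19, 166); #d122b8 → (209, 34, 184).
R = 178 + 0.7011 × (209 − 178) = 199.734 → 200
G = 19 + 0.7011 × (34 − 19) = 29.517 → 30
B = 166 + 0.7011 × (184 − 166) = 178.62 → 179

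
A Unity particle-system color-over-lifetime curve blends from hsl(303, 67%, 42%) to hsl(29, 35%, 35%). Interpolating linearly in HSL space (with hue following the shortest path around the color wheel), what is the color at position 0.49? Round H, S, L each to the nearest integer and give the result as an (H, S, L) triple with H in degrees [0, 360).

Hue: 29 − 303 = -274°, but |-274| > 180 so the shorter arc goes the other way: Δh = -274 + 360 = 86°.
H = 303 + 0.49 × (86) = 345.14 → 345°
S = 67 + 0.49 × (35 − 67) = 51.32 → 51%
L = 42 + 0.49 × (35 − 42) = 38.57 → 39%

(345, 51, 39)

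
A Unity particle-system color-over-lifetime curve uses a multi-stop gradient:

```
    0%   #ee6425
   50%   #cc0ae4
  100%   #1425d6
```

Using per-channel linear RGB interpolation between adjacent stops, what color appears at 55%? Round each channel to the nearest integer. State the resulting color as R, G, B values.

55% lies between the 50% and 100% stops, so the local fraction is t = (55 − 50)/(100 − 50) = 5/50 ≈ 0.1.
#cc0ae4 → (204, 10, 228); #1425d6 → (20, 37, 214).
R = 204 + 0.1 × (20 − 204) = 185.6 → 186
G = 10 + 0.1 × (37 − 10) = 12.7 → 13
B = 228 + 0.1 × (214 − 228) = 226.6 → 227

(186, 13, 227)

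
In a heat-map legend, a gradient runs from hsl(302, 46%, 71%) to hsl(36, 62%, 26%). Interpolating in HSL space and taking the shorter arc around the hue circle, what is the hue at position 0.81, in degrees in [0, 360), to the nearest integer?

18

Hue: 36 − 302 = -266°, but |-266| > 180 so the shorter arc goes the other way: Δh = -266 + 360 = 94°.
H = 302 + 0.81 × (94) = 378.14 → 378 → 378 mod 360 = 18°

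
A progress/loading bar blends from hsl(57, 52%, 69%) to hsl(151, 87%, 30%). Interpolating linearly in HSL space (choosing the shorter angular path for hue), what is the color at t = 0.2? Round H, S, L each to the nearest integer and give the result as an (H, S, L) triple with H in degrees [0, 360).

(76, 59, 61)

Hue arc: Δh = 151 − 57 = 94° (|Δh| ≤ 180, already the shorter path).
H = 57 + 0.2 × (94) = 75.8 → 76°
S = 52 + 0.2 × (87 − 52) = 59 → 59%
L = 69 + 0.2 × (30 − 69) = 61.2 → 61%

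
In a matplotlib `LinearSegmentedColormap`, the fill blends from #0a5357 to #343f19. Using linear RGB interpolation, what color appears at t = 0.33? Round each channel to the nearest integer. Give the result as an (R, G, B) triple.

#0a5357 → (10, 83, 87); #343f19 → (52, 63, 25).
R = 10 + 0.33 × (52 − 10) = 10 + 0.33 × 42 = 23.86 → 24
G = 83 + 0.33 × (63 − 83) = 83 + 0.33 × -20 = 76.4 → 76
B = 87 + 0.33 × (25 − 87) = 87 + 0.33 × -62 = 66.54 → 67

(24, 76, 67)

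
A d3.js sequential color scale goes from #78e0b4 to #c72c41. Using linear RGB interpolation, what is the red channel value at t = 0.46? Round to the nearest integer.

R₁ = 120 (from #78e0b4), R₂ = 199 (from #c72c41).
R = 120 + 0.46 × (199 − 120) = 156.34 → 156

156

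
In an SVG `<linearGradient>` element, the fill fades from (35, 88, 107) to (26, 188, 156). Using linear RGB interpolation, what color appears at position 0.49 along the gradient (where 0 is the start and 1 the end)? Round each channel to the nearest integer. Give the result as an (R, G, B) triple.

R = 35 + 0.49 × (26 − 35) = 35 + 0.49 × -9 = 30.59 → 31
G = 88 + 0.49 × (188 − 88) = 88 + 0.49 × 100 = 137 → 137
B = 107 + 0.49 × (156 − 107) = 107 + 0.49 × 49 = 131.01 → 131
So the blended color is (31, 137, 131), about #1f8983.

(31, 137, 131)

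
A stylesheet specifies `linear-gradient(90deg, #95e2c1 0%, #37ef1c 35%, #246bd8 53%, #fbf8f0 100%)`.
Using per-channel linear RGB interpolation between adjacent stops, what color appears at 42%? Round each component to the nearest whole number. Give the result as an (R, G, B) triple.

42% lies between the 35% and 53% stops, so the local fraction is t = (42 − 35)/(53 − 35) = 7/18 ≈ 0.3889.
#37ef1c → (55, 239, 28); #246bd8 → (36, 107, 216).
R = 55 + 0.3889 × (36 − 55) = 47.611 → 48
G = 239 + 0.3889 × (107 − 239) = 187.665 → 188
B = 28 + 0.3889 × (216 − 28) = 101.113 → 101

(48, 188, 101)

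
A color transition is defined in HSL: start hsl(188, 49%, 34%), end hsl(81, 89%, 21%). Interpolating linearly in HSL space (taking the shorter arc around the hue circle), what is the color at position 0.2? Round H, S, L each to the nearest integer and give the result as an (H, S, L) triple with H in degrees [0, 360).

(167, 57, 31)

Hue arc: Δh = 81 − 188 = -107° (|Δh| ≤ 180, already the shorter path).
H = 188 + 0.2 × (-107) = 166.6 → 167°
S = 49 + 0.2 × (89 − 49) = 57 → 57%
L = 34 + 0.2 × (21 − 34) = 31.4 → 31%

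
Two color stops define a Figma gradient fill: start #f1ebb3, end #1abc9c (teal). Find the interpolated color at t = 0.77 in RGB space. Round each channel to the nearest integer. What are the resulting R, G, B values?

(75, 199, 161)

#f1ebb3 → (241, 235, 179); #1abc9c → (26, 188, 156).
R = 241 + 0.77 × (26 − 241) = 241 + 0.77 × -215 = 75.45 → 75
G = 235 + 0.77 × (188 − 235) = 235 + 0.77 × -47 = 198.81 → 199
B = 179 + 0.77 × (156 − 179) = 179 + 0.77 × -23 = 161.29 → 161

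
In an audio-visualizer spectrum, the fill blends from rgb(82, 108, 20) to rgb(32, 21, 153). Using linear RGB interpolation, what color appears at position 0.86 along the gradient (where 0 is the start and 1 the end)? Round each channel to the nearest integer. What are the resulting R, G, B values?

(39, 33, 134)

R = 82 + 0.86 × (32 − 82) = 82 + 0.86 × -50 = 39 → 39
G = 108 + 0.86 × (21 − 108) = 108 + 0.86 × -87 = 33.18 → 33
B = 20 + 0.86 × (153 − 20) = 20 + 0.86 × 133 = 134.38 → 134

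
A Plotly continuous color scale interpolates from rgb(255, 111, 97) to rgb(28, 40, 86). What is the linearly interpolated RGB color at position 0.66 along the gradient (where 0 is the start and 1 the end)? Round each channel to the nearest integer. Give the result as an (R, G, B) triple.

(105, 64, 90)

R = 255 + 0.66 × (28 − 255) = 255 + 0.66 × -227 = 105.18 → 105
G = 111 + 0.66 × (40 − 111) = 111 + 0.66 × -71 = 64.14 → 64
B = 97 + 0.66 × (86 − 97) = 97 + 0.66 × -11 = 89.74 → 90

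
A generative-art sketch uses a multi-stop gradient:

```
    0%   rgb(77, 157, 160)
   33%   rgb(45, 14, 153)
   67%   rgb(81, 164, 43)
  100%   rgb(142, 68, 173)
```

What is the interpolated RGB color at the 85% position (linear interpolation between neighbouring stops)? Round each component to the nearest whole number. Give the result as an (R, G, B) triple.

85% lies between the 67% and 100% stops, so the local fraction is t = (85 − 67)/(100 − 67) = 18/33 ≈ 0.5455.
R = 81 + 0.5455 × (142 − 81) = 114.275 → 114
G = 164 + 0.5455 × (68 − 164) = 111.632 → 112
B = 43 + 0.5455 × (173 − 43) = 113.915 → 114

(114, 112, 114)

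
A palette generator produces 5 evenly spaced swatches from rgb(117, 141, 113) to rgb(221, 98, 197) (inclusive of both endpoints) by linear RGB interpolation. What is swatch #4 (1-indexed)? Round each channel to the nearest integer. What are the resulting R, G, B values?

(195, 109, 176)

With 5 swatches and endpoints inclusive, swatch 4 sits at t = (4 − 1)/(5 − 1) = 3/4 ≈ 0.75.
R = 117 + 0.75 × (221 − 117) = 195 → 195
G = 141 + 0.75 × (98 − 141) = 108.75 → 109
B = 113 + 0.75 × (197 − 113) = 176 → 176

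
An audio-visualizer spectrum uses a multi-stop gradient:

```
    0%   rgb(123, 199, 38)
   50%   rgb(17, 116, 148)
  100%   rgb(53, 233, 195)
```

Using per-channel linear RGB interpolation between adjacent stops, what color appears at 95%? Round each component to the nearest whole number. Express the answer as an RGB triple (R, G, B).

95% lies between the 50% and 100% stops, so the local fraction is t = (95 − 50)/(100 − 50) = 45/50 ≈ 0.9.
R = 17 + 0.9 × (53 − 17) = 49.4 → 49
G = 116 + 0.9 × (233 − 116) = 221.3 → 221
B = 148 + 0.9 × (195 − 148) = 190.3 → 190

(49, 221, 190)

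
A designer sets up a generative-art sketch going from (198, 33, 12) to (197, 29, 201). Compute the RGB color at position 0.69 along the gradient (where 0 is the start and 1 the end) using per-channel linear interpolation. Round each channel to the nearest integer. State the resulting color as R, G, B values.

(197, 30, 142)

R = 198 + 0.69 × (197 − 198) = 198 + 0.69 × -1 = 197.31 → 197
G = 33 + 0.69 × (29 − 33) = 33 + 0.69 × -4 = 30.24 → 30
B = 12 + 0.69 × (201 − 12) = 12 + 0.69 × 189 = 142.41 → 142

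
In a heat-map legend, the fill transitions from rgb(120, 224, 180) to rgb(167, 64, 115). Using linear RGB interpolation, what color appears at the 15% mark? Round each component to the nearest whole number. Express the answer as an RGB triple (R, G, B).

(127, 200, 170)

15% corresponds to t = 0.15.
R = 120 + 0.15 × (167 − 120) = 120 + 0.15 × 47 = 127.05 → 127
G = 224 + 0.15 × (64 − 224) = 224 + 0.15 × -160 = 200 → 200
B = 180 + 0.15 × (115 − 180) = 180 + 0.15 × -65 = 170.25 → 170
So the blended color is (127, 200, 170), about #7fc8aa.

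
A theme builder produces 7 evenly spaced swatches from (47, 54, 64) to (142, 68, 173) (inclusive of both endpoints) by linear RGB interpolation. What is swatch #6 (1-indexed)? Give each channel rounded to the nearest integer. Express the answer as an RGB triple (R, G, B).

(126, 66, 155)

With 7 swatches and endpoints inclusive, swatch 6 sits at t = (6 − 1)/(7 − 1) = 5/6 ≈ 0.8333.
R = 47 + 0.8333 × (142 − 47) = 126.163 → 126
G = 54 + 0.8333 × (68 − 54) = 65.666 → 66
B = 64 + 0.8333 × (173 − 64) = 154.83 → 155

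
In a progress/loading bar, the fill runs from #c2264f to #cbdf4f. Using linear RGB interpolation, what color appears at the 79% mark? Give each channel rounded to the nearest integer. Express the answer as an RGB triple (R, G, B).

(201, 184, 79)

#c2264f → (194, 38, 79); #cbdf4f → (203, 223, 79).
79% corresponds to t = 0.79.
R = 194 + 0.79 × (203 − 194) = 194 + 0.79 × 9 = 201.11 → 201
G = 38 + 0.79 × (223 − 38) = 38 + 0.79 × 185 = 184.15 → 184
B = 79 + 0.79 × (79 − 79) = 79 + 0.79 × 0 = 79 → 79
So the blended color is (201, 184, 79), about #c9b84f.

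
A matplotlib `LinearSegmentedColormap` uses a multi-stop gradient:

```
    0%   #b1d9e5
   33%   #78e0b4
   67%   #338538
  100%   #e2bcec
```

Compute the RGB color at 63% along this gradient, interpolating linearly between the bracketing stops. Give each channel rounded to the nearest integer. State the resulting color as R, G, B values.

63% lies between the 33% and 67% stops, so the local fraction is t = (63 − 33)/(67 − 33) = 30/34 ≈ 0.8824.
#78e0b4 → (120, 224, 180); #338538 → (51, 133, 56).
R = 120 + 0.8824 × (51 − 120) = 59.114 → 59
G = 224 + 0.8824 × (133 − 224) = 143.702 → 144
B = 180 + 0.8824 × (56 − 180) = 70.582 → 71

(59, 144, 71)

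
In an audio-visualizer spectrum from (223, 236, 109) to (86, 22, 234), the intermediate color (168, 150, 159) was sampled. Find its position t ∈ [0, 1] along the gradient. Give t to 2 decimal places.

0.40

Invert the lerp on the G channel (largest span, 214): t = (150 − 236) / (22 − 236) = -86/-214 = 0.40187.
Check on R: (168 − 223)/(86 − 223) = 0.4015 ✓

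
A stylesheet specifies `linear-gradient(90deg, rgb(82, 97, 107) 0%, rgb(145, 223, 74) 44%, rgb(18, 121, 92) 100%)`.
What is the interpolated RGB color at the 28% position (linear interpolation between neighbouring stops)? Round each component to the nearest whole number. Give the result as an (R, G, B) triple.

(122, 177, 86)

28% lies between the 0% and 44% stops, so the local fraction is t = (28 − 0)/(44 − 0) = 28/44 ≈ 0.6364.
R = 82 + 0.6364 × (145 − 82) = 122.093 → 122
G = 97 + 0.6364 × (223 − 97) = 177.186 → 177
B = 107 + 0.6364 × (74 − 107) = 85.999 → 86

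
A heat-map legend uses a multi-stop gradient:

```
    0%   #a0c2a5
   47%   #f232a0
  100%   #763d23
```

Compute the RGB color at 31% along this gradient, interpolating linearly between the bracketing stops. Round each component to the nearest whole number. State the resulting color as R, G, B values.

(214, 99, 162)

31% lies between the 0% and 47% stops, so the local fraction is t = (31 − 0)/(47 − 0) = 31/47 ≈ 0.6596.
#a0c2a5 → (160, 194, 165); #f232a0 → (242, 50, 160).
R = 160 + 0.6596 × (242 − 160) = 214.087 → 214
G = 194 + 0.6596 × (50 − 194) = 99.018 → 99
B = 165 + 0.6596 × (160 − 165) = 161.702 → 162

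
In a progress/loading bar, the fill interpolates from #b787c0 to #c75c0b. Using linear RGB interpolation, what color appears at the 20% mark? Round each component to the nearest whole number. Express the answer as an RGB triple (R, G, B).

#b787c0 → (183, 135, 192); #c75c0b → (199, 92, 11).
20% corresponds to t = 0.2.
R = 183 + 0.2 × (199 − 183) = 183 + 0.2 × 16 = 186.2 → 186
G = 135 + 0.2 × (92 − 135) = 135 + 0.2 × -43 = 126.4 → 126
B = 192 + 0.2 × (11 − 192) = 192 + 0.2 × -181 = 155.8 → 156
So the blended color is (186, 126, 156), about #ba7e9c.

(186, 126, 156)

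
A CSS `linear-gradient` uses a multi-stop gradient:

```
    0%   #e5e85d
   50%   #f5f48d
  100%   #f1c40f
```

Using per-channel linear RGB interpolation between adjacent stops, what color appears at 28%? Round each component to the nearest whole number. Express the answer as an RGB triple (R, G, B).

(238, 239, 120)

28% lies between the 0% and 50% stops, so the local fraction is t = (28 − 0)/(50 − 0) = 28/50 ≈ 0.56.
#e5e85d → (229, 232, 93); #f5f48d → (245, 244, 141).
R = 229 + 0.56 × (245 − 229) = 237.96 → 238
G = 232 + 0.56 × (244 − 232) = 238.72 → 239
B = 93 + 0.56 × (141 − 93) = 119.88 → 120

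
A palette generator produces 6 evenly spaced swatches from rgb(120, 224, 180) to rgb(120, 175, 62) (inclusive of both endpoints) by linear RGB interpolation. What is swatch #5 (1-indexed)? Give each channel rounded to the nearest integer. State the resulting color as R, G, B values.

(120, 185, 86)

With 6 swatches and endpoints inclusive, swatch 5 sits at t = (5 − 1)/(6 − 1) = 4/5 ≈ 0.8.
R = 120 + 0.8 × (120 − 120) = 120 → 120
G = 224 + 0.8 × (175 − 224) = 184.8 → 185
B = 180 + 0.8 × (62 − 180) = 85.6 → 86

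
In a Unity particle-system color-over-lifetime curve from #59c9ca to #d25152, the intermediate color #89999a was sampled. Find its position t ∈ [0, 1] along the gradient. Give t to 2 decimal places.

0.40

Invert the lerp on the R channel (largest span, 121): t = (137 − 89) / (210 − 89) = 48/121 = 0.39669.
Check on G: (153 − 201)/(81 − 201) = 0.4 ✓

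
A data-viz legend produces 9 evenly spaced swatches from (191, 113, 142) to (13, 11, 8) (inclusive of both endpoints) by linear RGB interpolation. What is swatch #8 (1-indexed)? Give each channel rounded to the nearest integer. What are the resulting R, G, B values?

With 9 swatches and endpoints inclusive, swatch 8 sits at t = (8 − 1)/(9 − 1) = 7/8 ≈ 0.875.
R = 191 + 0.875 × (13 − 191) = 35.25 → 35
G = 113 + 0.875 × (11 − 113) = 23.75 → 24
B = 142 + 0.875 × (8 − 142) = 24.75 → 25

(35, 24, 25)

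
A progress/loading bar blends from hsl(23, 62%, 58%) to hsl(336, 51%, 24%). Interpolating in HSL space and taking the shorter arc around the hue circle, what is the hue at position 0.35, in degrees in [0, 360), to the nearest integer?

Hue: 336 − 23 = 313°, but |313| > 180 so the shorter arc goes the other way: Δh = 313 − 360 = -47°.
H = 23 + 0.35 × (-47) = 6.55 → 7°

7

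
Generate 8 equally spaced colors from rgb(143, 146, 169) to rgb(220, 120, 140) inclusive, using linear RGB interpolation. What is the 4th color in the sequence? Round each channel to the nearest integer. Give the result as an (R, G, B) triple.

(176, 135, 157)

With 8 swatches and endpoints inclusive, swatch 4 sits at t = (4 − 1)/(8 − 1) = 3/7 ≈ 0.4286.
R = 143 + 0.4286 × (220 − 143) = 176.002 → 176
G = 146 + 0.4286 × (120 − 146) = 134.856 → 135
B = 169 + 0.4286 × (140 − 169) = 156.571 → 157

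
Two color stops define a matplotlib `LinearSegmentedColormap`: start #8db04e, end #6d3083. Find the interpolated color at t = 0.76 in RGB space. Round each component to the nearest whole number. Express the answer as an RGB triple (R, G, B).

(117, 79, 118)

#8db04e → (141, 176, 78); #6d3083 → (109, 48, 131).
R = 141 + 0.76 × (109 − 141) = 141 + 0.76 × -32 = 116.68 → 117
G = 176 + 0.76 × (48 − 176) = 176 + 0.76 × -128 = 78.72 → 79
B = 78 + 0.76 × (131 − 78) = 78 + 0.76 × 53 = 118.28 → 118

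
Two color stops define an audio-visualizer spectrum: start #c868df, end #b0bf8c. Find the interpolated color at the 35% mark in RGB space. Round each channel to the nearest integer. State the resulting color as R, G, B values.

#c868df → (200, 104, 223); #b0bf8c → (176, 191, 140).
35% corresponds to t = 0.35.
R = 200 + 0.35 × (176 − 200) = 200 + 0.35 × -24 = 191.6 → 192
G = 104 + 0.35 × (191 − 104) = 104 + 0.35 × 87 = 134.45 → 134
B = 223 + 0.35 × (140 − 223) = 223 + 0.35 × -83 = 193.95 → 194

(192, 134, 194)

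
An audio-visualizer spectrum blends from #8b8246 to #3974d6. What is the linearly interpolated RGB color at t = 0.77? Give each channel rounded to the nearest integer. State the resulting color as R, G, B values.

(76, 119, 181)

#8b8246 → (139, 130, 70); #3974d6 → (57, 116, 214).
R = 139 + 0.77 × (57 − 139) = 139 + 0.77 × -82 = 75.86 → 76
G = 130 + 0.77 × (116 − 130) = 130 + 0.77 × -14 = 119.22 → 119
B = 70 + 0.77 × (214 − 70) = 70 + 0.77 × 144 = 180.88 → 181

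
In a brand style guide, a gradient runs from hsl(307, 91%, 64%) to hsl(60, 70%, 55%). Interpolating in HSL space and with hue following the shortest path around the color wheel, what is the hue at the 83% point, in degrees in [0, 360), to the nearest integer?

Hue: 60 − 307 = -247°, but |-247| > 180 so the shorter arc goes the other way: Δh = -247 + 360 = 113°.
H = 307 + 0.83 × (113) = 400.79 → 401 → 401 mod 360 = 41°

41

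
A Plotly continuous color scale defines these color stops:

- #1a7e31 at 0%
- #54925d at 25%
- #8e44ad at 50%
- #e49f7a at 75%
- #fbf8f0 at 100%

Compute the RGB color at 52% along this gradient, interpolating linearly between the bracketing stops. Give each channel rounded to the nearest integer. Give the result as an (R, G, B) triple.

52% lies between the 50% and 75% stops, so the local fraction is t = (52 − 50)/(75 − 50) = 2/25 ≈ 0.08.
#8e44ad → (142, 68, 173); #e49f7a → (228, 159, 122).
R = 142 + 0.08 × (228 − 142) = 148.88 → 149
G = 68 + 0.08 × (159 − 68) = 75.28 → 75
B = 173 + 0.08 × (122 − 173) = 168.92 → 169

(149, 75, 169)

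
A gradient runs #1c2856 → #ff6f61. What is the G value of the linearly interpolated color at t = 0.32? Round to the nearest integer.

G₁ = 40 (from #1c2856), G₂ = 111 (from #ff6f61).
G = 40 + 0.32 × (111 − 40) = 62.72 → 63

63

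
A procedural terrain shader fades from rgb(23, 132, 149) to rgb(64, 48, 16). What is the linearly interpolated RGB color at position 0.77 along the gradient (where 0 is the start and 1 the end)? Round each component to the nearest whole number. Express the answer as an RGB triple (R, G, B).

(55, 67, 47)

R = 23 + 0.77 × (64 − 23) = 23 + 0.77 × 41 = 54.57 → 55
G = 132 + 0.77 × (48 − 132) = 132 + 0.77 × -84 = 67.32 → 67
B = 149 + 0.77 × (16 − 149) = 149 + 0.77 × -133 = 46.59 → 47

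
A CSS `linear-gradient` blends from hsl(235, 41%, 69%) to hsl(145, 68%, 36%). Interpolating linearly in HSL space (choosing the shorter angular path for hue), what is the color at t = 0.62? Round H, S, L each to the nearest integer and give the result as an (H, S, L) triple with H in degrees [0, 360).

(179, 58, 49)

Hue arc: Δh = 145 − 235 = -90° (|Δh| ≤ 180, already the shorter path).
H = 235 + 0.62 × (-90) = 179.2 → 179°
S = 41 + 0.62 × (68 − 41) = 57.74 → 58%
L = 69 + 0.62 × (36 − 69) = 48.54 → 49%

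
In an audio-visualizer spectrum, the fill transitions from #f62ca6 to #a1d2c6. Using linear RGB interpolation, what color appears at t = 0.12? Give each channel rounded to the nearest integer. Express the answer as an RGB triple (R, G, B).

(236, 64, 170)

#f62ca6 → (246, 44, 166); #a1d2c6 → (161, 210, 198).
R = 246 + 0.12 × (161 − 246) = 246 + 0.12 × -85 = 235.8 → 236
G = 44 + 0.12 × (210 − 44) = 44 + 0.12 × 166 = 63.92 → 64
B = 166 + 0.12 × (198 − 166) = 166 + 0.12 × 32 = 169.84 → 170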